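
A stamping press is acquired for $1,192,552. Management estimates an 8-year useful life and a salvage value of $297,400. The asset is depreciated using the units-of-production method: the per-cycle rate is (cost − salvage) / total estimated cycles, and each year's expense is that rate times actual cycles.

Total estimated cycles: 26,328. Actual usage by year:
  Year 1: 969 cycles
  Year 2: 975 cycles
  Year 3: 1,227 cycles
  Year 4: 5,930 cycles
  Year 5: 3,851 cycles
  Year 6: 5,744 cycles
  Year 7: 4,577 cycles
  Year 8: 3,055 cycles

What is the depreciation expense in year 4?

Depreciable base = $1,192,552 − $297,400 = $895,152.
Rate = $895,152 / 26,328 cycles = $34 per cycle.
Year 1: 969 × $34 = $32,946. Book value $1,159,606.
Year 2: 975 × $34 = $33,150. Book value $1,126,456.
Year 3: 1,227 × $34 = $41,718. Book value $1,084,738.
Year 4: 5,930 × $34 = $201,620. Book value $883,118.

$201,620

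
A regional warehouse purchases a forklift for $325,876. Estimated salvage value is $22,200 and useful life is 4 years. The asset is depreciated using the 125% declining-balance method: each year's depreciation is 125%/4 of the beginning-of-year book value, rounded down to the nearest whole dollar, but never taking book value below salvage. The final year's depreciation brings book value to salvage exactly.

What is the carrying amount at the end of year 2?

$154,028

Depreciable base = $325,876 − $22,200 = $303,676.
Year 1: ⌊$325,876 × 125%/4⌋ = $101,836. Book value $224,040.
Year 2: ⌊$224,040 × 125%/4⌋ = $70,012. Book value $154,028.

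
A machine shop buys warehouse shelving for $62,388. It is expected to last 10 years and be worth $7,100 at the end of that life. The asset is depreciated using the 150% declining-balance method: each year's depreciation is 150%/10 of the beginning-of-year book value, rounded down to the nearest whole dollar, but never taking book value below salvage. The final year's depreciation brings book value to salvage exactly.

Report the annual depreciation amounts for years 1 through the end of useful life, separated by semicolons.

Depreciable base = $62,388 − $7,100 = $55,288.
Year 1: ⌊$62,388 × 150%/10⌋ = $9,358. Book value $53,030.
Year 2: ⌊$53,030 × 150%/10⌋ = $7,954. Book value $45,076.
Year 3: ⌊$45,076 × 150%/10⌋ = $6,761. Book value $38,315.
Year 4: ⌊$38,315 × 150%/10⌋ = $5,747. Book value $32,568.
Year 5: ⌊$32,568 × 150%/10⌋ = $4,885. Book value $27,683.
Year 6: ⌊$27,683 × 150%/10⌋ = $4,152. Book value $23,531.
Year 7: ⌊$23,531 × 150%/10⌋ = $3,529. Book value $20,002.
Year 8: ⌊$20,002 × 150%/10⌋ = $3,000. Book value $17,002.
Year 9: ⌊$17,002 × 150%/10⌋ = $2,550. Book value $14,452.
Year 10 (final): $14,452 − $7,100 = $7,352. Book value $7,100.

$9,358; $7,954; $6,761; $5,747; $4,885; $4,152; $3,529; $3,000; $2,550; $7,352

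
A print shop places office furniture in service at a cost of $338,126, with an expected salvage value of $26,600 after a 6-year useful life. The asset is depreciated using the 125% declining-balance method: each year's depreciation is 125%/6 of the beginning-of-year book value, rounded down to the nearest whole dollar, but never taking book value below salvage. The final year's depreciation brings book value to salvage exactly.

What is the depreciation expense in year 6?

$78,547

Depreciable base = $338,126 − $26,600 = $311,526.
Year 1: ⌊$338,126 × 125%/6⌋ = $70,442. Book value $267,684.
Year 2: ⌊$267,684 × 125%/6⌋ = $55,767. Book value $211,917.
Year 3: ⌊$211,917 × 125%/6⌋ = $44,149. Book value $167,768.
Year 4: ⌊$167,768 × 125%/6⌋ = $34,951. Book value $132,817.
Year 5: ⌊$132,817 × 125%/6⌋ = $27,670. Book value $105,147.
Year 6 (final): $105,147 − $26,600 = $78,547. Book value $26,600.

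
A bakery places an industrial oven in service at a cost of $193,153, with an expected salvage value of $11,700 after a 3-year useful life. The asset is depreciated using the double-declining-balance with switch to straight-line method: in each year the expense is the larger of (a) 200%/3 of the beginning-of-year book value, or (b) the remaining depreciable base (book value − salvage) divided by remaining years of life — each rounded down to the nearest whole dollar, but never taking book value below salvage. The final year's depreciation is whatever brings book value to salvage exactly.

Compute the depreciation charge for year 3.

Depreciable base = $193,153 − $11,700 = $181,453.
Year 1: DB = ⌊$193,153 × 200%/3⌋ = $128,768; SL = ⌊$181,453/3⌋ = $60,484 → take DB $128,768. Book value $64,385.
Year 2: DB = ⌊$64,385 × 200%/3⌋ = $42,923; SL = ⌊$52,685/2⌋ = $26,342 → take DB $42,923. Book value $21,462.
Year 3 (final): $21,462 − $11,700 = $9,762. Book value $11,700.

$9,762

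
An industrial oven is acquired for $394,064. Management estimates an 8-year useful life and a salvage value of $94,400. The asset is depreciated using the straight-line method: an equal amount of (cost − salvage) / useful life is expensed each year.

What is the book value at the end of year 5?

$206,774

Depreciable base = $394,064 − $94,400 = $299,664.
Annual expense = $299,664 / 8 = $37,458.
End of year 1: book value $356,606.
End of year 2: book value $319,148.
End of year 3: book value $281,690.
End of year 4: book value $244,232.
End of year 5: book value $206,774.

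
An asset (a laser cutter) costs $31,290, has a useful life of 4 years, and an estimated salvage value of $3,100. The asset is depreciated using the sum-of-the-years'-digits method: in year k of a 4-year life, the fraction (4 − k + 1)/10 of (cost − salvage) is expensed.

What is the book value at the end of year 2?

Depreciable base = $31,290 − $3,100 = $28,190.
Sum of the years' digits = 4+3+2+1 = 10.
Year 1: $28,190 × 4/10 = $11,276. Book value $20,014.
Year 2: $28,190 × 3/10 = $8,457. Book value $11,557.

$11,557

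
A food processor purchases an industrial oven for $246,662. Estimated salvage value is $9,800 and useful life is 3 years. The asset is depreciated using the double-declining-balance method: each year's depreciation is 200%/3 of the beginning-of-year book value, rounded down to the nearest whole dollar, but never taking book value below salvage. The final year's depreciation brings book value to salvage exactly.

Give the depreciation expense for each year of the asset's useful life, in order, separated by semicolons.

$164,441; $54,814; $17,607

Depreciable base = $246,662 − $9,800 = $236,862.
Year 1: ⌊$246,662 × 200%/3⌋ = $164,441. Book value $82,221.
Year 2: ⌊$82,221 × 200%/3⌋ = $54,814. Book value $27,407.
Year 3 (final): $27,407 − $9,800 = $17,607. Book value $9,800.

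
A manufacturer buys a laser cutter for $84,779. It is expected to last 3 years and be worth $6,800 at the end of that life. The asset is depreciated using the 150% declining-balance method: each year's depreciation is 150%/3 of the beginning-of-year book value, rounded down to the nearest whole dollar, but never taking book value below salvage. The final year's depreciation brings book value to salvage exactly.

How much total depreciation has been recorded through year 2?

$63,584

Depreciable base = $84,779 − $6,800 = $77,979.
Year 1: ⌊$84,779 × 150%/3⌋ = $42,389. Book value $42,390.
Year 2: ⌊$42,390 × 150%/3⌋ = $21,195. Book value $21,195.
Accumulated through year 2 = $84,779 − $21,195 = $63,584.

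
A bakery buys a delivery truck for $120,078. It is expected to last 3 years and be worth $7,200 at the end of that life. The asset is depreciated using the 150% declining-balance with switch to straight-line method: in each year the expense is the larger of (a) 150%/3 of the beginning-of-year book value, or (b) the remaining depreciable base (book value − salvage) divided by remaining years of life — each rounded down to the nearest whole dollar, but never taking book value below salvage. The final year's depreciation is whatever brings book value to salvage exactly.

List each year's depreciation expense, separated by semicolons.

Depreciable base = $120,078 − $7,200 = $112,878.
Year 1: DB = ⌊$120,078 × 150%/3⌋ = $60,039; SL = ⌊$112,878/3⌋ = $37,626 → take DB $60,039. Book value $60,039.
Year 2: DB = ⌊$60,039 × 150%/3⌋ = $30,019; SL = ⌊$52,839/2⌋ = $26,419 → take DB $30,019. Book value $30,020.
Year 3 (final): $30,020 − $7,200 = $22,820. Book value $7,200.

$60,039; $30,019; $22,820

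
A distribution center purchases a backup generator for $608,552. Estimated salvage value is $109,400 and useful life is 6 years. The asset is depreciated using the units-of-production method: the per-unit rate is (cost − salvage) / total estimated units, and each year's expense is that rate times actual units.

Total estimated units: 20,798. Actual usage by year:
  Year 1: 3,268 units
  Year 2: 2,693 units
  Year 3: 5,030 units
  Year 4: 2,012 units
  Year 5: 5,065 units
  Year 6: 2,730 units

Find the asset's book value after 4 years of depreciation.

Depreciable base = $608,552 − $109,400 = $499,152.
Rate = $499,152 / 20,798 units = $24 per unit.
Year 1: 3,268 × $24 = $78,432. Book value $530,120.
Year 2: 2,693 × $24 = $64,632. Book value $465,488.
Year 3: 5,030 × $24 = $120,720. Book value $344,768.
Year 4: 2,012 × $24 = $48,288. Book value $296,480.

$296,480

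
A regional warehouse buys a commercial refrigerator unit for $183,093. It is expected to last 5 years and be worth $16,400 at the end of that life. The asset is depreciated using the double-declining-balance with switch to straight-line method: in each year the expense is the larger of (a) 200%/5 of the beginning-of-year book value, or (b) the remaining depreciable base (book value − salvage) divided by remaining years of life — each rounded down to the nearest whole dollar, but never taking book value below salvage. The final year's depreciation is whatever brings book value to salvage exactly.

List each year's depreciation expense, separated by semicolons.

$73,237; $43,942; $26,365; $15,819; $7,330

Depreciable base = $183,093 − $16,400 = $166,693.
Year 1: DB = ⌊$183,093 × 200%/5⌋ = $73,237; SL = ⌊$166,693/5⌋ = $33,338 → take DB $73,237. Book value $109,856.
Year 2: DB = ⌊$109,856 × 200%/5⌋ = $43,942; SL = ⌊$93,456/4⌋ = $23,364 → take DB $43,942. Book value $65,914.
Year 3: DB = ⌊$65,914 × 200%/5⌋ = $26,365; SL = ⌊$49,514/3⌋ = $16,504 → take DB $26,365. Book value $39,549.
Year 4: DB = ⌊$39,549 × 200%/5⌋ = $15,819; SL = ⌊$23,149/2⌋ = $11,574 → take DB $15,819. Book value $23,730.
Year 5 (final): $23,730 − $16,400 = $7,330. Book value $16,400.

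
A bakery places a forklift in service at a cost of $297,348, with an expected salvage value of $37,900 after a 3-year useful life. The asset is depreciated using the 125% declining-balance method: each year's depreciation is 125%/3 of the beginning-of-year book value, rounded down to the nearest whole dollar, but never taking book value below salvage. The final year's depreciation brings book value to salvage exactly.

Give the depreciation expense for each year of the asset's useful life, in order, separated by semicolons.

$123,895; $72,272; $63,281

Depreciable base = $297,348 − $37,900 = $259,448.
Year 1: ⌊$297,348 × 125%/3⌋ = $123,895. Book value $173,453.
Year 2: ⌊$173,453 × 125%/3⌋ = $72,272. Book value $101,181.
Year 3 (final): $101,181 − $37,900 = $63,281. Book value $37,900.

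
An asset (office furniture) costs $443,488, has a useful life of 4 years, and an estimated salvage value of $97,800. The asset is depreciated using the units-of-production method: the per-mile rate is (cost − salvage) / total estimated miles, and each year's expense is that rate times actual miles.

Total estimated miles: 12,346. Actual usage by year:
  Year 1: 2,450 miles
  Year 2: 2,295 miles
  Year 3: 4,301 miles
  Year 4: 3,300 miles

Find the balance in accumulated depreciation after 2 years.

Depreciable base = $443,488 − $97,800 = $345,688.
Rate = $345,688 / 12,346 miles = $28 per mile.
Year 1: 2,450 × $28 = $68,600. Book value $374,888.
Year 2: 2,295 × $28 = $64,260. Book value $310,628.
Accumulated through year 2 = $443,488 − $310,628 = $132,860.

$132,860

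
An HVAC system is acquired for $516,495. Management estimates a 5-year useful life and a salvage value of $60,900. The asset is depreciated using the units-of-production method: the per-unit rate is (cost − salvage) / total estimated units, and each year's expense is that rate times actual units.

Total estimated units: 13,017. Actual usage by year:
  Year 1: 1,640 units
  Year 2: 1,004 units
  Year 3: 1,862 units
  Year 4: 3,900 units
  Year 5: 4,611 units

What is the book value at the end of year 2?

Depreciable base = $516,495 − $60,900 = $455,595.
Rate = $455,595 / 13,017 units = $35 per unit.
Year 1: 1,640 × $35 = $57,400. Book value $459,095.
Year 2: 1,004 × $35 = $35,140. Book value $423,955.

$423,955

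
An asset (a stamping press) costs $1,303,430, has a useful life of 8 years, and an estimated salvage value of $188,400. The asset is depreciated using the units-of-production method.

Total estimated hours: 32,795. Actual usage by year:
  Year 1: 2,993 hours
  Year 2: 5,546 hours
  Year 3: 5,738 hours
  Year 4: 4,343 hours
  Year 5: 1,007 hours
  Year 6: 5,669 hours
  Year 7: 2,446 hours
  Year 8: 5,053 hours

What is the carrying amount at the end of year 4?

$670,350

Depreciable base = $1,303,430 − $188,400 = $1,115,030.
Rate = $1,115,030 / 32,795 hours = $34 per hour.
Year 1: 2,993 × $34 = $101,762. Book value $1,201,668.
Year 2: 5,546 × $34 = $188,564. Book value $1,013,104.
Year 3: 5,738 × $34 = $195,092. Book value $818,012.
Year 4: 4,343 × $34 = $147,662. Book value $670,350.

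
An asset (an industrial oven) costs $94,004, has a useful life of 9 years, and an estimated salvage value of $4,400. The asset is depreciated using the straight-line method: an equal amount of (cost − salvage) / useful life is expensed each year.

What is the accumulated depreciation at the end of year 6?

Depreciable base = $94,004 − $4,400 = $89,604.
Annual expense = $89,604 / 9 = $9,956.
End of year 1: book value $84,048.
End of year 2: book value $74,092.
End of year 3: book value $64,136.
End of year 4: book value $54,180.
End of year 5: book value $44,224.
End of year 6: book value $34,268.
Accumulated through year 6 = $94,004 − $34,268 = $59,736.

$59,736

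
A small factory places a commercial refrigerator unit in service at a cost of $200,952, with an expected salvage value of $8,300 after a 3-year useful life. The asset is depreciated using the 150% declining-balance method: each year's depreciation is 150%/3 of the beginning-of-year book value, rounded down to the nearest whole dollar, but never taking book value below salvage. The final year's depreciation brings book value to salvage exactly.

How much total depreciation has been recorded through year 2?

$150,714

Depreciable base = $200,952 − $8,300 = $192,652.
Year 1: ⌊$200,952 × 150%/3⌋ = $100,476. Book value $100,476.
Year 2: ⌊$100,476 × 150%/3⌋ = $50,238. Book value $50,238.
Accumulated through year 2 = $200,952 − $50,238 = $150,714.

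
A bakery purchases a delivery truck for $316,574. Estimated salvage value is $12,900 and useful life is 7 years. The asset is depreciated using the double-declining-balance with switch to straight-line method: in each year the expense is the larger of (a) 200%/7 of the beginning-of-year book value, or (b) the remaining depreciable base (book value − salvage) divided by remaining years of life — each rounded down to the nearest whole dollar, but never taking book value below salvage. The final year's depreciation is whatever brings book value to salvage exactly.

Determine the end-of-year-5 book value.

$58,863

Depreciable base = $316,574 − $12,900 = $303,674.
Year 1: DB = ⌊$316,574 × 200%/7⌋ = $90,449; SL = ⌊$303,674/7⌋ = $43,382 → take DB $90,449. Book value $226,125.
Year 2: DB = ⌊$226,125 × 200%/7⌋ = $64,607; SL = ⌊$213,225/6⌋ = $35,537 → take DB $64,607. Book value $161,518.
Year 3: DB = ⌊$161,518 × 200%/7⌋ = $46,148; SL = ⌊$148,618/5⌋ = $29,723 → take DB $46,148. Book value $115,370.
Year 4: DB = ⌊$115,370 × 200%/7⌋ = $32,962; SL = ⌊$102,470/4⌋ = $25,617 → take DB $32,962. Book value $82,408.
Year 5: DB = ⌊$82,408 × 200%/7⌋ = $23,545; SL = ⌊$69,508/3⌋ = $23,169 → take DB $23,545. Book value $58,863.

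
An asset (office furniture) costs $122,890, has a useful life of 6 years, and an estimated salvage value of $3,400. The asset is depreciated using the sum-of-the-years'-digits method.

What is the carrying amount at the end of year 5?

Depreciable base = $122,890 − $3,400 = $119,490.
Sum of the years' digits = 6+5+4+3+2+1 = 21.
Year 1: $119,490 × 6/21 = $34,140. Book value $88,750.
Year 2: $119,490 × 5/21 = $28,450. Book value $60,300.
Year 3: $119,490 × 4/21 = $22,760. Book value $37,540.
Year 4: $119,490 × 3/21 = $17,070. Book value $20,470.
Year 5: $119,490 × 2/21 = $11,380. Book value $9,090.

$9,090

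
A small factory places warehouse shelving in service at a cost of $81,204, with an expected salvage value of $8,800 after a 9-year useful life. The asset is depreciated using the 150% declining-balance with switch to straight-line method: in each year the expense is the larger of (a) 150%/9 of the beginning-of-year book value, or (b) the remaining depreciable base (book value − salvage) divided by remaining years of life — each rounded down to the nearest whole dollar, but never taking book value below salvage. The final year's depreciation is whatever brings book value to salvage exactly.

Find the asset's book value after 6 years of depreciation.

Depreciable base = $81,204 − $8,800 = $72,404.
Year 1: DB = ⌊$81,204 × 150%/9⌋ = $13,534; SL = ⌊$72,404/9⌋ = $8,044 → take DB $13,534. Book value $67,670.
Year 2: DB = ⌊$67,670 × 150%/9⌋ = $11,278; SL = ⌊$58,870/8⌋ = $7,358 → take DB $11,278. Book value $56,392.
Year 3: DB = ⌊$56,392 × 150%/9⌋ = $9,398; SL = ⌊$47,592/7⌋ = $6,798 → take DB $9,398. Book value $46,994.
Year 4: DB = ⌊$46,994 × 150%/9⌋ = $7,832; SL = ⌊$38,194/6⌋ = $6,365 → take DB $7,832. Book value $39,162.
Year 5: DB = ⌊$39,162 × 150%/9⌋ = $6,527; SL = ⌊$30,362/5⌋ = $6,072 → take DB $6,527. Book value $32,635.
Year 6: DB = ⌊$32,635 × 150%/9⌋ = $5,439; SL = ⌊$23,835/4⌋ = $5,958 → take SL $5,958. Book value $26,677.

$26,677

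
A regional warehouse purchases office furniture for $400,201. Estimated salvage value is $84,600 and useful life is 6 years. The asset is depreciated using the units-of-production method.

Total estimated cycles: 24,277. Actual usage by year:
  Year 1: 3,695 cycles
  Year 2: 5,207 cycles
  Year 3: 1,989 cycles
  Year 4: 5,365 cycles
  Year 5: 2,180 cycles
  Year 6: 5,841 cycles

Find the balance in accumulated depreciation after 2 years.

Depreciable base = $400,201 − $84,600 = $315,601.
Rate = $315,601 / 24,277 cycles = $13 per cycle.
Year 1: 3,695 × $13 = $48,035. Book value $352,166.
Year 2: 5,207 × $13 = $67,691. Book value $284,475.
Accumulated through year 2 = $400,201 − $284,475 = $115,726.

$115,726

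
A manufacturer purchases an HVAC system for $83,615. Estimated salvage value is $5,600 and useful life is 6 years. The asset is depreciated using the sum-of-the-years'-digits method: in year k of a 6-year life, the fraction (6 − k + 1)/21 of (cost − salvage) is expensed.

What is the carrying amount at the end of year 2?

Depreciable base = $83,615 − $5,600 = $78,015.
Sum of the years' digits = 6+5+4+3+2+1 = 21.
Year 1: $78,015 × 6/21 = $22,290. Book value $61,325.
Year 2: $78,015 × 5/21 = $18,575. Book value $42,750.

$42,750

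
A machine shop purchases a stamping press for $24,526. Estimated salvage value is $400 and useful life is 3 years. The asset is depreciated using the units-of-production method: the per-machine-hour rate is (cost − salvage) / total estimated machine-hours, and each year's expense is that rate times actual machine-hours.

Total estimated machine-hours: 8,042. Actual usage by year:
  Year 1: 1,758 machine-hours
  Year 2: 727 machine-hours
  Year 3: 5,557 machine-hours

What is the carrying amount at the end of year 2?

Depreciable base = $24,526 − $400 = $24,126.
Rate = $24,126 / 8,042 machine-hours = $3 per machine-hour.
Year 1: 1,758 × $3 = $5,274. Book value $19,252.
Year 2: 727 × $3 = $2,181. Book value $17,071.

$17,071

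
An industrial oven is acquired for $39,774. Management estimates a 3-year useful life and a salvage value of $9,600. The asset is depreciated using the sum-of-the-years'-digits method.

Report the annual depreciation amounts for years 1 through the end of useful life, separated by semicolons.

$15,087; $10,058; $5,029

Depreciable base = $39,774 − $9,600 = $30,174.
Sum of the years' digits = 3+2+1 = 6.
Year 1: $30,174 × 3/6 = $15,087. Book value $24,687.
Year 2: $30,174 × 2/6 = $10,058. Book value $14,629.
Year 3: $30,174 × 1/6 = $5,029. Book value $9,600.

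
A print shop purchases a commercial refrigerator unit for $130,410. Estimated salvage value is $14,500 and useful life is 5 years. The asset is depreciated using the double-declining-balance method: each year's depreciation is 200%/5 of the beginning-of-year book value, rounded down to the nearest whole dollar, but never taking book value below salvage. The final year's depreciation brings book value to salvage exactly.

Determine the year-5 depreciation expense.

Depreciable base = $130,410 − $14,500 = $115,910.
Year 1: ⌊$130,410 × 200%/5⌋ = $52,164. Book value $78,246.
Year 2: ⌊$78,246 × 200%/5⌋ = $31,298. Book value $46,948.
Year 3: ⌊$46,948 × 200%/5⌋ = $18,779. Book value $28,169.
Year 4: ⌊$28,169 × 200%/5⌋ = $11,267. Book value $16,902.
Year 5 (final): $16,902 − $14,500 = $2,402. Book value $14,500.

$2,402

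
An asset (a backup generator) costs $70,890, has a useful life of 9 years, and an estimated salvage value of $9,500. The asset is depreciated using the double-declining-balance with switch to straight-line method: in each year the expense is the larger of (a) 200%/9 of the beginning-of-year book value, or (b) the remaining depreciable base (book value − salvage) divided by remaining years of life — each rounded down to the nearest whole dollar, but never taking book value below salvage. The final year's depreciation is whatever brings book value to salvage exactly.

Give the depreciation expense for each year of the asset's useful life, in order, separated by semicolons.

Depreciable base = $70,890 − $9,500 = $61,390.
Year 1: DB = ⌊$70,890 × 200%/9⌋ = $15,753; SL = ⌊$61,390/9⌋ = $6,821 → take DB $15,753. Book value $55,137.
Year 2: DB = ⌊$55,137 × 200%/9⌋ = $12,252; SL = ⌊$45,637/8⌋ = $5,704 → take DB $12,252. Book value $42,885.
Year 3: DB = ⌊$42,885 × 200%/9⌋ = $9,530; SL = ⌊$33,385/7⌋ = $4,769 → take DB $9,530. Book value $33,355.
Year 4: DB = ⌊$33,355 × 200%/9⌋ = $7,412; SL = ⌊$23,855/6⌋ = $3,975 → take DB $7,412. Book value $25,943.
Year 5: DB = ⌊$25,943 × 200%/9⌋ = $5,765; SL = ⌊$16,443/5⌋ = $3,288 → take DB $5,765. Book value $20,178.
Year 6: DB = ⌊$20,178 × 200%/9⌋ = $4,484; SL = ⌊$10,678/4⌋ = $2,669 → take DB $4,484. Book value $15,694.
Year 7: DB = ⌊$15,694 × 200%/9⌋ = $3,487; SL = ⌊$6,194/3⌋ = $2,064 → take DB $3,487. Book value $12,207.
Year 8: DB = ⌊$12,207 × 200%/9⌋ = $2,712; SL = ⌊$2,707/2⌋ = $1,353 → take DB $2,712, capped at $2,707. Book value $9,500.
Year 9 (final): $9,500 − $9,500 = $0. Book value $9,500.

$15,753; $12,252; $9,530; $7,412; $5,765; $4,484; $3,487; $2,707; $0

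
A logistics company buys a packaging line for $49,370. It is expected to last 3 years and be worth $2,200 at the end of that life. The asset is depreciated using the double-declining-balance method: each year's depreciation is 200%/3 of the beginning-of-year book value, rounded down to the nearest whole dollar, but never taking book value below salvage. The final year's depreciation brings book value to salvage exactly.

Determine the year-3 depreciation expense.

Depreciable base = $49,370 − $2,200 = $47,170.
Year 1: ⌊$49,370 × 200%/3⌋ = $32,913. Book value $16,457.
Year 2: ⌊$16,457 × 200%/3⌋ = $10,971. Book value $5,486.
Year 3 (final): $5,486 − $2,200 = $3,286. Book value $2,200.

$3,286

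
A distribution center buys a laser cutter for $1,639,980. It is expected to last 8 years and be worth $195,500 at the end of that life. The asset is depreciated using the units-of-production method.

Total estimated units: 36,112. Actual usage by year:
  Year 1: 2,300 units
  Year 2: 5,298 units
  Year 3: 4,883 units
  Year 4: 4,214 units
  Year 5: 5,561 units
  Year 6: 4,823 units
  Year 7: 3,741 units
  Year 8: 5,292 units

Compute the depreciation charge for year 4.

Depreciable base = $1,639,980 − $195,500 = $1,444,480.
Rate = $1,444,480 / 36,112 units = $40 per unit.
Year 1: 2,300 × $40 = $92,000. Book value $1,547,980.
Year 2: 5,298 × $40 = $211,920. Book value $1,336,060.
Year 3: 4,883 × $40 = $195,320. Book value $1,140,740.
Year 4: 4,214 × $40 = $168,560. Book value $972,180.

$168,560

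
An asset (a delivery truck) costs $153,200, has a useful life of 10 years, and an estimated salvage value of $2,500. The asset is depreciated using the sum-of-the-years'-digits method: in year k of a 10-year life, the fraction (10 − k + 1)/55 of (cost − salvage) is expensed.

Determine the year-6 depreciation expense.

$13,700

Depreciable base = $153,200 − $2,500 = $150,700.
Sum of the years' digits = 10+9+8+7+6+5+4+3+2+1 = 55.
Year 1: $150,700 × 10/55 = $27,400. Book value $125,800.
Year 2: $150,700 × 9/55 = $24,660. Book value $101,140.
Year 3: $150,700 × 8/55 = $21,920. Book value $79,220.
Year 4: $150,700 × 7/55 = $19,180. Book value $60,040.
Year 5: $150,700 × 6/55 = $16,440. Book value $43,600.
Year 6: $150,700 × 5/55 = $13,700. Book value $29,900.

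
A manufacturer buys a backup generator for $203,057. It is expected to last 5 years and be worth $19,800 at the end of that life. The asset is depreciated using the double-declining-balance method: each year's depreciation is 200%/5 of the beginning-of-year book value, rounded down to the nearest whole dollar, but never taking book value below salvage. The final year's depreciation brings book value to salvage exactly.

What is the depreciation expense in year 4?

Depreciable base = $203,057 − $19,800 = $183,257.
Year 1: ⌊$203,057 × 200%/5⌋ = $81,222. Book value $121,835.
Year 2: ⌊$121,835 × 200%/5⌋ = $48,734. Book value $73,101.
Year 3: ⌊$73,101 × 200%/5⌋ = $29,240. Book value $43,861.
Year 4: ⌊$43,861 × 200%/5⌋ = $17,544. Book value $26,317.

$17,544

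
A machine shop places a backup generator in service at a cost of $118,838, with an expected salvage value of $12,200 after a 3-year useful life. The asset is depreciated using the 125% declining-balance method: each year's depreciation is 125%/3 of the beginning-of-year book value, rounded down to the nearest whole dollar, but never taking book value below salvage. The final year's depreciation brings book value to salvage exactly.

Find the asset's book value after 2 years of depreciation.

Depreciable base = $118,838 − $12,200 = $106,638.
Year 1: ⌊$118,838 × 125%/3⌋ = $49,515. Book value $69,323.
Year 2: ⌊$69,323 × 125%/3⌋ = $28,884. Book value $40,439.

$40,439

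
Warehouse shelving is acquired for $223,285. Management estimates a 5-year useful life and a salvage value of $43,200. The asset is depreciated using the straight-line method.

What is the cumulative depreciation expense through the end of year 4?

Depreciable base = $223,285 − $43,200 = $180,085.
Annual expense = $180,085 / 5 = $36,017.
End of year 1: book value $187,268.
End of year 2: book value $151,251.
End of year 3: book value $115,234.
End of year 4: book value $79,217.
Accumulated through year 4 = $223,285 − $79,217 = $144,068.

$144,068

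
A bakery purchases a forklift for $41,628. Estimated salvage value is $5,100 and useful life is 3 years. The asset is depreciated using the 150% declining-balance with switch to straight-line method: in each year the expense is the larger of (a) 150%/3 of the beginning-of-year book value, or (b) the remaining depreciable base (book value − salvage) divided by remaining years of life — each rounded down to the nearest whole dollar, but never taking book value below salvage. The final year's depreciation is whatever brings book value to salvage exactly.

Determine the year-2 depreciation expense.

$10,407

Depreciable base = $41,628 − $5,100 = $36,528.
Year 1: DB = ⌊$41,628 × 150%/3⌋ = $20,814; SL = ⌊$36,528/3⌋ = $12,176 → take DB $20,814. Book value $20,814.
Year 2: DB = ⌊$20,814 × 150%/3⌋ = $10,407; SL = ⌊$15,714/2⌋ = $7,857 → take DB $10,407. Book value $10,407.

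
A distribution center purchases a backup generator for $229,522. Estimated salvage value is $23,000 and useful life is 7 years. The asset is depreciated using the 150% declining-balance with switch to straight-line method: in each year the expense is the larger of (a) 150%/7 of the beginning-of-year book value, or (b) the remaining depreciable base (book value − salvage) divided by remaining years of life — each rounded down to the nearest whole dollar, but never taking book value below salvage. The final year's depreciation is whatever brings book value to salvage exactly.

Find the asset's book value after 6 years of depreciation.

$44,492

Depreciable base = $229,522 − $23,000 = $206,522.
Year 1: DB = ⌊$229,522 × 150%/7⌋ = $49,183; SL = ⌊$206,522/7⌋ = $29,503 → take DB $49,183. Book value $180,339.
Year 2: DB = ⌊$180,339 × 150%/7⌋ = $38,644; SL = ⌊$157,339/6⌋ = $26,223 → take DB $38,644. Book value $141,695.
Year 3: DB = ⌊$141,695 × 150%/7⌋ = $30,363; SL = ⌊$118,695/5⌋ = $23,739 → take DB $30,363. Book value $111,332.
Year 4: DB = ⌊$111,332 × 150%/7⌋ = $23,856; SL = ⌊$88,332/4⌋ = $22,083 → take DB $23,856. Book value $87,476.
Year 5: DB = ⌊$87,476 × 150%/7⌋ = $18,744; SL = ⌊$64,476/3⌋ = $21,492 → take SL $21,492. Book value $65,984.
Year 6: DB = ⌊$65,984 × 150%/7⌋ = $14,139; SL = ⌊$42,984/2⌋ = $21,492 → take SL $21,492. Book value $44,492.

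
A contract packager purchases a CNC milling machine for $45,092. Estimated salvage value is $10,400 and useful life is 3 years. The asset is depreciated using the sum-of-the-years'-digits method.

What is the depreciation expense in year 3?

$5,782

Depreciable base = $45,092 − $10,400 = $34,692.
Sum of the years' digits = 3+2+1 = 6.
Year 1: $34,692 × 3/6 = $17,346. Book value $27,746.
Year 2: $34,692 × 2/6 = $11,564. Book value $16,182.
Year 3: $34,692 × 1/6 = $5,782. Book value $10,400.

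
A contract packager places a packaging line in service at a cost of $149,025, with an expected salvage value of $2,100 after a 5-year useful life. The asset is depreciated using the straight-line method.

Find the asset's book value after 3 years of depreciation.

Depreciable base = $149,025 − $2,100 = $146,925.
Annual expense = $146,925 / 5 = $29,385.
End of year 1: book value $119,640.
End of year 2: book value $90,255.
End of year 3: book value $60,870.

$60,870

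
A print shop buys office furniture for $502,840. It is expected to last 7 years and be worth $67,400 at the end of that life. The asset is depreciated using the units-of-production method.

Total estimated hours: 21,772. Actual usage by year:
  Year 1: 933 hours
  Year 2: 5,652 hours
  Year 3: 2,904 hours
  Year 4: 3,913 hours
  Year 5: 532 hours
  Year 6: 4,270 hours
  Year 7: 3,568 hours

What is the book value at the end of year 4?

$234,800

Depreciable base = $502,840 − $67,400 = $435,440.
Rate = $435,440 / 21,772 hours = $20 per hour.
Year 1: 933 × $20 = $18,660. Book value $484,180.
Year 2: 5,652 × $20 = $113,040. Book value $371,140.
Year 3: 2,904 × $20 = $58,080. Book value $313,060.
Year 4: 3,913 × $20 = $78,260. Book value $234,800.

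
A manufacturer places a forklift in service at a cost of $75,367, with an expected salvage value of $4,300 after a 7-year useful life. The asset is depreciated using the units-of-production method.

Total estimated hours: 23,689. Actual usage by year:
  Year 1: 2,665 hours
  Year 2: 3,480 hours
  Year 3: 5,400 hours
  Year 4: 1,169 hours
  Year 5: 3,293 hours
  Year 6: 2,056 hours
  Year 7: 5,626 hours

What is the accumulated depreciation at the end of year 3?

Depreciable base = $75,367 − $4,300 = $71,067.
Rate = $71,067 / 23,689 hours = $3 per hour.
Year 1: 2,665 × $3 = $7,995. Book value $67,372.
Year 2: 3,480 × $3 = $10,440. Book value $56,932.
Year 3: 5,400 × $3 = $16,200. Book value $40,732.
Accumulated through year 3 = $75,367 − $40,732 = $34,635.

$34,635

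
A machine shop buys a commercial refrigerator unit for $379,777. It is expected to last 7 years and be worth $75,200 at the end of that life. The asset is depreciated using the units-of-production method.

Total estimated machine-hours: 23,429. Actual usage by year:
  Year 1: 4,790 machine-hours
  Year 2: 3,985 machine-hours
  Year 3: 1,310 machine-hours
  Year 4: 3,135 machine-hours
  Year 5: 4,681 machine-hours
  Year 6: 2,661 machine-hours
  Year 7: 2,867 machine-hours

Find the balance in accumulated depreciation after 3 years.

Depreciable base = $379,777 − $75,200 = $304,577.
Rate = $304,577 / 23,429 machine-hours = $13 per machine-hour.
Year 1: 4,790 × $13 = $62,270. Book value $317,507.
Year 2: 3,985 × $13 = $51,805. Book value $265,702.
Year 3: 1,310 × $13 = $17,030. Book value $248,672.
Accumulated through year 3 = $379,777 − $248,672 = $131,105.

$131,105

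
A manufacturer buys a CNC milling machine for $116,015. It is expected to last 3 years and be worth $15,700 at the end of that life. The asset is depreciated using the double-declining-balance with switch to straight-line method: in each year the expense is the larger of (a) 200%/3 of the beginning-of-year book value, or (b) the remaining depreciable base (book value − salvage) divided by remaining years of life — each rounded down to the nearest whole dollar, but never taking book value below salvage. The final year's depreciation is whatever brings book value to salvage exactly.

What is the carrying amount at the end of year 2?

$15,700

Depreciable base = $116,015 − $15,700 = $100,315.
Year 1: DB = ⌊$116,015 × 200%/3⌋ = $77,343; SL = ⌊$100,315/3⌋ = $33,438 → take DB $77,343. Book value $38,672.
Year 2: DB = ⌊$38,672 × 200%/3⌋ = $25,781; SL = ⌊$22,972/2⌋ = $11,486 → take DB $25,781, capped at $22,972. Book value $15,700.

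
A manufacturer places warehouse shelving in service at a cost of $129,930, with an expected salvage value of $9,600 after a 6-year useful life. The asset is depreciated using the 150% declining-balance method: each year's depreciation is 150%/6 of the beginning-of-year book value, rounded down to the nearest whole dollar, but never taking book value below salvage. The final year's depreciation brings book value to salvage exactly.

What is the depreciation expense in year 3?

$18,271

Depreciable base = $129,930 − $9,600 = $120,330.
Year 1: ⌊$129,930 × 150%/6⌋ = $32,482. Book value $97,448.
Year 2: ⌊$97,448 × 150%/6⌋ = $24,362. Book value $73,086.
Year 3: ⌊$73,086 × 150%/6⌋ = $18,271. Book value $54,815.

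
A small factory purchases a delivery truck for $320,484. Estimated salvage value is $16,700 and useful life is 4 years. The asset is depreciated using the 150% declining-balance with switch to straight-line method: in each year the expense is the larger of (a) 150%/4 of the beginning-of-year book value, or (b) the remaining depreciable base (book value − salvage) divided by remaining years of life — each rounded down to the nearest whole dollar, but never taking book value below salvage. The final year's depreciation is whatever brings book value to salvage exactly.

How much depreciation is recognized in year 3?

Depreciable base = $320,484 − $16,700 = $303,784.
Year 1: DB = ⌊$320,484 × 150%/4⌋ = $120,181; SL = ⌊$303,784/4⌋ = $75,946 → take DB $120,181. Book value $200,303.
Year 2: DB = ⌊$200,303 × 150%/4⌋ = $75,113; SL = ⌊$183,603/3⌋ = $61,201 → take DB $75,113. Book value $125,190.
Year 3: DB = ⌊$125,190 × 150%/4⌋ = $46,946; SL = ⌊$108,490/2⌋ = $54,245 → take SL $54,245. Book value $70,945.

$54,245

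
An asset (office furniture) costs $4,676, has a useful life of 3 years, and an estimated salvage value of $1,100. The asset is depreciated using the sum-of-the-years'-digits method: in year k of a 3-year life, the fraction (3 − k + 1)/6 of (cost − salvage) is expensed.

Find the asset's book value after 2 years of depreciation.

$1,696

Depreciable base = $4,676 − $1,100 = $3,576.
Sum of the years' digits = 3+2+1 = 6.
Year 1: $3,576 × 3/6 = $1,788. Book value $2,888.
Year 2: $3,576 × 2/6 = $1,192. Book value $1,696.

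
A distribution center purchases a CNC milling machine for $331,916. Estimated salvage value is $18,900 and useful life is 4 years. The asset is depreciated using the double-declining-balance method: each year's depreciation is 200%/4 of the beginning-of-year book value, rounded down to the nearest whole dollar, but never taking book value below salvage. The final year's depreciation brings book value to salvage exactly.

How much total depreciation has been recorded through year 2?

$248,937

Depreciable base = $331,916 − $18,900 = $313,016.
Year 1: ⌊$331,916 × 200%/4⌋ = $165,958. Book value $165,958.
Year 2: ⌊$165,958 × 200%/4⌋ = $82,979. Book value $82,979.
Accumulated through year 2 = $331,916 − $82,979 = $248,937.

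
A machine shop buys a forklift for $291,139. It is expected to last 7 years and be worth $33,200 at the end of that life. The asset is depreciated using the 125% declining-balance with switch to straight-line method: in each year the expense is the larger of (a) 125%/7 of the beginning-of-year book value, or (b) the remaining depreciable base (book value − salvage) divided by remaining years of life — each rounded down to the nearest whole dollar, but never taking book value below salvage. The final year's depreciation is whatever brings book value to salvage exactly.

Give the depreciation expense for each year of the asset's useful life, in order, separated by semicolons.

Depreciable base = $291,139 − $33,200 = $257,939.
Year 1: DB = ⌊$291,139 × 125%/7⌋ = $51,989; SL = ⌊$257,939/7⌋ = $36,848 → take DB $51,989. Book value $239,150.
Year 2: DB = ⌊$239,150 × 125%/7⌋ = $42,705; SL = ⌊$205,950/6⌋ = $34,325 → take DB $42,705. Book value $196,445.
Year 3: DB = ⌊$196,445 × 125%/7⌋ = $35,079; SL = ⌊$163,245/5⌋ = $32,649 → take DB $35,079. Book value $161,366.
Year 4: DB = ⌊$161,366 × 125%/7⌋ = $28,815; SL = ⌊$128,166/4⌋ = $32,041 → take SL $32,041. Book value $129,325.
Year 5: DB = ⌊$129,325 × 125%/7⌋ = $23,093; SL = ⌊$96,125/3⌋ = $32,041 → take SL $32,041. Book value $97,284.
Year 6: DB = ⌊$97,284 × 125%/7⌋ = $17,372; SL = ⌊$64,084/2⌋ = $32,042 → take SL $32,042. Book value $65,242.
Year 7 (final): $65,242 − $33,200 = $32,042. Book value $33,200.

$51,989; $42,705; $35,079; $32,041; $32,041; $32,042; $32,042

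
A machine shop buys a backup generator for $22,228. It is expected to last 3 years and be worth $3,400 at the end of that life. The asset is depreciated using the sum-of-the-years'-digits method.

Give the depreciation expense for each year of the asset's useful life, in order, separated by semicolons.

$9,414; $6,276; $3,138

Depreciable base = $22,228 − $3,400 = $18,828.
Sum of the years' digits = 3+2+1 = 6.
Year 1: $18,828 × 3/6 = $9,414. Book value $12,814.
Year 2: $18,828 × 2/6 = $6,276. Book value $6,538.
Year 3: $18,828 × 1/6 = $3,138. Book value $3,400.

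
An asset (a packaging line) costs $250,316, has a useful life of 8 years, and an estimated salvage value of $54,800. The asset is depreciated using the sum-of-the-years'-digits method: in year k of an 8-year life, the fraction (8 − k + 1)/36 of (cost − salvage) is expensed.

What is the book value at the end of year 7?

$60,231

Depreciable base = $250,316 − $54,800 = $195,516.
Sum of the years' digits = 8+7+6+5+4+3+2+1 = 36.
Year 1: $195,516 × 8/36 = $43,448. Book value $206,868.
Year 2: $195,516 × 7/36 = $38,017. Book value $168,851.
Year 3: $195,516 × 6/36 = $32,586. Book value $136,265.
Year 4: $195,516 × 5/36 = $27,155. Book value $109,110.
Year 5: $195,516 × 4/36 = $21,724. Book value $87,386.
Year 6: $195,516 × 3/36 = $16,293. Book value $71,093.
Year 7: $195,516 × 2/36 = $10,862. Book value $60,231.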